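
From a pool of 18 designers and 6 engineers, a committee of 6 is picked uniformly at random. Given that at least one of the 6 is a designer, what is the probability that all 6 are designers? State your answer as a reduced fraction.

6188/44865

Work in counts. Selections with at least one designer: C(24,6) − C(6,6) = 134596 − 1 = 134595.
Of those, selections where all 6 are designers: C(18,6) = 18564.
Conditional probability = 18564/134595 = 6188/44865.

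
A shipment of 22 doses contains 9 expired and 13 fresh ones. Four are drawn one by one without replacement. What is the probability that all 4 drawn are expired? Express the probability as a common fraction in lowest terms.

Multiply the conditional probabilities at each draw: 9/22 · 8/21 · 7/20 · 6/19 = 3024/175560 = 18/1045.

18/1045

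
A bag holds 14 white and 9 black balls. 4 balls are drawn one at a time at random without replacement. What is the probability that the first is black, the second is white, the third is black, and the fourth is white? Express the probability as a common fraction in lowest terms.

78/1265

Multiply the conditional probabilities at each draw: 9/23 · 14/22 · 8/21 · 13/20 = 13104/212520 = 78/1265.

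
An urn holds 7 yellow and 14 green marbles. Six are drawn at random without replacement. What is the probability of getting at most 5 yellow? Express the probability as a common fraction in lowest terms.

7751/7752

There are C(21,6) = 54264 ways to choose the 6.
Favorable selections (at most 5 yellow): C(7,0)·C(14,6) + C(7,1)·C(14,5) + C(7,2)·C(14,4) + C(7,3)·C(14,3) + C(7,4)·C(14,2) + C(7,5)·C(14,1) = 3003 + 14014 + 21021 + 12740 + 3185 + 294 = 54257.
Probability = 54257/54264 = 7751/7752.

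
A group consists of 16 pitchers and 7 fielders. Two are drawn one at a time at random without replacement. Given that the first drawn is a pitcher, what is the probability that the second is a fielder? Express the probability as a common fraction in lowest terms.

7/22

After removing one pitcher, 22 remain: 15 pitchers and 7 fielders.
So the probability the next is a fielder is 7/22.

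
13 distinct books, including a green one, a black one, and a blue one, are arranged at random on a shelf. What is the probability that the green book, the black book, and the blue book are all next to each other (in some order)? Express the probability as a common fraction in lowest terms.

There are 13! = 6227020800 arrangements.
Treat the three as one block: 11! placements × 3! orders within the block = 39916800·6 = 239500800.
Probability = 239500800/6227020800 = 1/26.

1/26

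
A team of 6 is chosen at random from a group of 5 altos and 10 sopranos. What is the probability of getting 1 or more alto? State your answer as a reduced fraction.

There are C(15,6) = 5005 ways to choose the 6.
The complement is all 6 are sopranos: C(10,6) = 210.
Probability = 1 − 210/5005 = 4795/5005 = 137/143.

137/143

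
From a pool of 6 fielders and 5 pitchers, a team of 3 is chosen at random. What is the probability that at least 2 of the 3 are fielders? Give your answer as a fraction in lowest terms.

19/33

There are C(11,3) = 165 ways to choose the 3.
Favorable selections (at least 2 fielders): C(6,2)·C(5,1) + C(6,3)·C(5,0) = 75 + 20 = 95.
Probability = 95/165 = 19/33.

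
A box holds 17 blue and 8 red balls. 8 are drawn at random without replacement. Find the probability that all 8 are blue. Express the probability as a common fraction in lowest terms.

There are C(25,8) = 1081575 possible selections.
Selections with all blue: C(17,8) = 24310.
Probability = 24310/1081575 = 442/19665.

442/19665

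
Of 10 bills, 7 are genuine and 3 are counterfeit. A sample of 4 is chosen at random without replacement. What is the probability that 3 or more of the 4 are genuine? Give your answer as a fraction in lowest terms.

2/3

Total selections: C(10,4) = 210.
Favorable selections (3 or more genuine): C(7,3)·C(3,1) + C(7,4)·C(3,0) = 105 + 35 = 140.
Probability = 140/210 = 2/3.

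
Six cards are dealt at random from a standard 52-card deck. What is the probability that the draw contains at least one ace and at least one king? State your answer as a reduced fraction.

718637/5089630

There are C(52,6) = 20358520 possible draws.
By inclusion-exclusion on the complements, draws missing all aces or all kings: C(48,6) + C(48,6) − C(44,6) = 12271512 + 12271512 − 7059052 = 17483972.
So draws with at least one of each: 20358520 − 17483972 = 2874548, probability 2874548/20358520 = 718637/5089630.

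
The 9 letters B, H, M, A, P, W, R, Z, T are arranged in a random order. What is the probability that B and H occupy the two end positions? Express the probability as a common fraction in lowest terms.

There are 9! = 362880 arrangements.
Place B and H at the ends in 2 ways, arrange the remaining 7 in 7! = 5040 ways: 2·5040 = 10080.
Probability = 10080/362880 = 1/36.

1/36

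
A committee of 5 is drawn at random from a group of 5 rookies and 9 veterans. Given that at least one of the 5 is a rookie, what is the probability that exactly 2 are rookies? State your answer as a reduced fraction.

Work in counts. Selections with at least one rookie: C(14,5) − C(9,5) = 2002 − 126 = 1876.
Of those, selections where exactly 2 are rookies: C(5,2)·C(9,3) = 10·84 = 840.
Conditional probability = 840/1876 = 30/67.

30/67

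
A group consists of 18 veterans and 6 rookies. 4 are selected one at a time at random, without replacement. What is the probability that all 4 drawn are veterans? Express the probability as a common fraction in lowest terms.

510/1771

Multiply the conditional probabilities at each draw: 18/24 · 17/23 · 16/22 · 15/21 = 73440/255024 = 510/1771.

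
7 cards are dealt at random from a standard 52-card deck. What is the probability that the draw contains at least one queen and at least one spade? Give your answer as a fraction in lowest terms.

There are C(52,7) = 133784560 possible draws.
By inclusion-exclusion on the complements, draws missing all queens or all spades: C(48,7) + C(39,7) − C(36,7) = 73629072 + 15380937 − 8347680 = 80662329.
So draws with at least one of each: 133784560 − 80662329 = 53122231, probability 53122231/133784560.

53122231/133784560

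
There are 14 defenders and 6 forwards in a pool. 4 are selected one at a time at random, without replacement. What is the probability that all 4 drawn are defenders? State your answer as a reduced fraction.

1001/4845

Multiply the conditional probabilities at each draw: 14/20 · 13/19 · 12/18 · 11/17 = 24024/116280 = 1001/4845.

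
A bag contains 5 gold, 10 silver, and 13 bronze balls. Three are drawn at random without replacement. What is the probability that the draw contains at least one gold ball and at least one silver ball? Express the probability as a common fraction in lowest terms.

There are C(28,3) = 3276 possible draws.
By inclusion-exclusion on the complements, draws missing all gold or all silver: C(23,3) + C(18,3) − C(13,3) = 1771 + 816 − 286 = 2301.
So draws with at least one of each: 3276 − 2301 = 975, probability 975/3276 = 25/84.

25/84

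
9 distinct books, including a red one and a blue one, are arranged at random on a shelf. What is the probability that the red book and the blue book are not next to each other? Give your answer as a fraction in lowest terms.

7/9

There are 9! = 362880 arrangements.
Arrangements with the red book and the blue book adjacent: 2·8! = 80640.
So not adjacent: 362880 − 80640 = 282240, probability 282240/362880 = 7/9.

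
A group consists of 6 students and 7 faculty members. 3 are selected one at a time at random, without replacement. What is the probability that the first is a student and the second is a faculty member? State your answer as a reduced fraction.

Multiply the conditional probabilities at each draw: 6/13 · 7/12 = 42/156 = 7/26.

7/26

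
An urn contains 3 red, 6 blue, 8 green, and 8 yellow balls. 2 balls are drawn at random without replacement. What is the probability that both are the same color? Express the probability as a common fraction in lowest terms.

37/150

There are C(25,2) = 300 ways to draw 2 balls.
All same color: C(3,2) + C(6,2) + C(8,2) + C(8,2) = 3 + 15 + 28 + 28 = 74.
Probability = 74/300 = 37/150.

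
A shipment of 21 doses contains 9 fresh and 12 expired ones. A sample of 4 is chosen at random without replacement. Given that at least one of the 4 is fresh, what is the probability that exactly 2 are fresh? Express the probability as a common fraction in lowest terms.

Work in counts. Selections with at least one fresh: C(21,4) − C(12,4) = 5985 − 495 = 5490.
Of those, selections where exactly 2 are fresh: C(9,2)·C(12,2) = 36·66 = 2376.
Conditional probability = 2376/5490 = 132/305.

132/305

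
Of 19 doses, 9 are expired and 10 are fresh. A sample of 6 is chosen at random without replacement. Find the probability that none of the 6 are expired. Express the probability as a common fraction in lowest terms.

There are C(19,6) = 27132 possible selections.
Selections with no expired (all fresh): C(10,6) = 210.
Probability = 210/27132 = 5/646.

5/646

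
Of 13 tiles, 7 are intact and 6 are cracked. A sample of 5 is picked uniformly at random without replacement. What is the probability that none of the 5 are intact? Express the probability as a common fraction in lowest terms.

2/429

There are C(13,5) = 1287 possible selections.
Selections with no intact (all cracked): C(6,5) = 6.
Probability = 6/1287 = 2/429.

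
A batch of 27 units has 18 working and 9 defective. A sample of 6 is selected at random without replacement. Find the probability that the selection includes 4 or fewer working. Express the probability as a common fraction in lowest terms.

33389/49335

There are C(27,6) = 296010 ways to choose the 6.
Count the complement (more than 4 working): C(18,5)·C(9,1) + C(18,6)·C(9,0) = 77112 + 18564 = 95676.
Probability = 1 − 95676/296010 = 200334/296010 = 33389/49335.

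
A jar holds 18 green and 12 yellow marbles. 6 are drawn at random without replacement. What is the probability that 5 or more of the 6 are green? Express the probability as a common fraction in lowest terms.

Total selections: C(30,6) = 593775.
Favorable selections (5 or more green): C(18,5)·C(12,1) + C(18,6)·C(12,0) = 102816 + 18564 = 121380.
Probability = 121380/593775 = 1156/5655.

1156/5655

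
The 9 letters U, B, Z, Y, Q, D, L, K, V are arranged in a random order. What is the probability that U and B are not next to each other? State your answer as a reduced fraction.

There are 9! = 362880 arrangements.
Arrangements with U and B adjacent: 2·8! = 80640.
So not adjacent: 362880 − 80640 = 282240, probability 282240/362880 = 7/9.

7/9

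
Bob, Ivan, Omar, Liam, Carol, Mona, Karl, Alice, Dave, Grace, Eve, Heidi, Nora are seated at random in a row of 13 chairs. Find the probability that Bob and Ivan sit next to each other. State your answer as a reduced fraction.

2/13

There are 13! = 6227020800 arrangements.
Treat Bob and Ivan as a block: 12! arrangements of the blocks × 2 orders within the block = 2·479001600 = 958003200.
Probability = 958003200/6227020800 = 2/13.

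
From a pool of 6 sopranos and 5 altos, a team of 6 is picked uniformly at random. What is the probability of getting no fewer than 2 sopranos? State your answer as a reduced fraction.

76/77

Total selections: C(11,6) = 462.
The complement is exactly 1 sopranos: C(6,1)·C(5,5) = 6.
Probability = 1 − 6/462 = 456/462 = 76/77.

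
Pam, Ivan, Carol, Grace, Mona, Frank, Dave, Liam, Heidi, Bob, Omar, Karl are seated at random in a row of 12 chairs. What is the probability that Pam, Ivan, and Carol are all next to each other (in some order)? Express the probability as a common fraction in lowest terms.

1/22

There are 12! = 479001600 arrangements.
Treat the three as one block: 10! placements × 3! orders within the block = 3628800·6 = 21772800.
Probability = 21772800/479001600 = 1/22.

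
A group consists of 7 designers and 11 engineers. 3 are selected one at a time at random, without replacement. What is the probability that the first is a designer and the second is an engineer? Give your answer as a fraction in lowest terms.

Multiply the conditional probabilities at each draw: 7/18 · 11/17 = 77/306.

77/306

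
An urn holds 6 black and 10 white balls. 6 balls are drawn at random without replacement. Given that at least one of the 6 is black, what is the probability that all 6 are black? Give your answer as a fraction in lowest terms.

Work in counts. Selections with at least one black: C(16,6) − C(10,6) = 8008 − 210 = 7798.
Of those, selections where all 6 are black: C(6,6) = 1.
Conditional probability = 1/7798.

1/7798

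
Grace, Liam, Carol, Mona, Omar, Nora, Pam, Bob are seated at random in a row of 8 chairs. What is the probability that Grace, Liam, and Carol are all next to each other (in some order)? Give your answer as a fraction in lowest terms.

There are 8! = 40320 arrangements.
Treat the three as one block: 6! placements × 3! orders within the block = 720·6 = 4320.
Probability = 4320/40320 = 3/28.

3/28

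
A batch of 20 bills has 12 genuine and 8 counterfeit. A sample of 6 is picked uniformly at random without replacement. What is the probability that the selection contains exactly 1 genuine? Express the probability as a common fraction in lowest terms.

28/1615

There are C(20,6) = 38760 ways to choose 6 from 20.
Selections with exactly 1 genuine: choose 1 of the 12 genuine and 5 of the 8 counterfeit, C(12,1)·C(8,5) = 12·56 = 672.
Probability = 672/38760 = 28/1615.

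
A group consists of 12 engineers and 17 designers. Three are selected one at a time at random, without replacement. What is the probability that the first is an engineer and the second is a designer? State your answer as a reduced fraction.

Multiply the conditional probabilities at each draw: 12/29 · 17/28 = 204/812 = 51/203.

51/203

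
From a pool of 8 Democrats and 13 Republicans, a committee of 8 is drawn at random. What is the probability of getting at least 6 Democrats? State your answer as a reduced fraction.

There are C(21,8) = 203490 ways to choose the 8.
Favorable selections (at least 6 Democrats): C(8,6)·C(13,2) + C(8,7)·C(13,1) + C(8,8)·C(13,0) = 2184 + 104 + 1 = 2289.
Probability = 2289/203490 = 109/9690.

109/9690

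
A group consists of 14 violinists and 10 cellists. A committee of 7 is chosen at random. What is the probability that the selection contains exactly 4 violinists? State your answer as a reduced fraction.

Total number of selections: C(24,7) = 346104.
Selections with exactly 4 violinists: choose 4 of the 14 violinists and 3 of the 10 cellists, C(14,4)·C(10,3) = 1001·120 = 120120.
Probability = 120120/346104 = 455/1311.

455/1311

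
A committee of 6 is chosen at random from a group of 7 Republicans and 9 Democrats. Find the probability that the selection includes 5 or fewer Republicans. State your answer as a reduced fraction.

There are C(16,6) = 8008 ways to choose the 6.
Favorable selections (5 or fewer Republicans): C(7,0)·C(9,6) + C(7,1)·C(9,5) + C(7,2)·C(9,4) + C(7,3)·C(9,3) + C(7,4)·C(9,2) + C(7,5)·C(9,1) = 84 + 882 + 2646 + 2940 + 1260 + 189 = 8001.
Probability = 8001/8008 = 1143/1144.

1143/1144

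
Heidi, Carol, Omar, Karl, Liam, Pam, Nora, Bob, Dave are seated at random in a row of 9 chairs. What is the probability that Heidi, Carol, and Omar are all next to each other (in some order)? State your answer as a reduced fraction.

There are 9! = 362880 arrangements.
Treat the three as one block: 7! placements × 3! orders within the block = 5040·6 = 30240.
Probability = 30240/362880 = 1/12.

1/12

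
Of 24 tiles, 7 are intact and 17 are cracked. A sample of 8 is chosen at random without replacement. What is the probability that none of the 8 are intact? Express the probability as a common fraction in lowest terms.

130/3933

There are C(24,8) = 735471 possible selections.
Selections with no intact (all cracked): C(17,8) = 24310.
Probability = 24310/735471 = 130/3933.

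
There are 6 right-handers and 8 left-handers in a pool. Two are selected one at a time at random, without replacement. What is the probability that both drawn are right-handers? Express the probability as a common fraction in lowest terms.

Multiply the conditional probabilities at each draw: 6/14 · 5/13 = 30/182 = 15/91.

15/91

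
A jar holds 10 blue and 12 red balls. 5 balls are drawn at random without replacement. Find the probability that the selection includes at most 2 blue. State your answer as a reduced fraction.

There are C(22,5) = 26334 ways to choose the 5.
Favorable selections (at most 2 blue): C(10,0)·C(12,5) + C(10,1)·C(12,4) + C(10,2)·C(12,3) = 792 + 4950 + 9900 = 15642.
Probability = 15642/26334 = 79/133.

79/133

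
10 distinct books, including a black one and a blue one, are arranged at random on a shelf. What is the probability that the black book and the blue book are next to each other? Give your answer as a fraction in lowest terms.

1/5

There are 10! = 3628800 arrangements.
Treat the black book and the blue book as a block: 9! arrangements of the blocks × 2 orders within the block = 2·362880 = 725760.
Probability = 725760/3628800 = 1/5.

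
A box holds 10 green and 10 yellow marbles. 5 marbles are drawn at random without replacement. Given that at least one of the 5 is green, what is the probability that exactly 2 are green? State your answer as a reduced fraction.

450/1271

Work in counts. Selections with at least one green: C(20,5) − C(10,5) = 15504 − 252 = 15252.
Of those, selections where exactly 2 are green: C(10,2)·C(10,3) = 45·120 = 5400.
Conditional probability = 5400/15252 = 450/1271.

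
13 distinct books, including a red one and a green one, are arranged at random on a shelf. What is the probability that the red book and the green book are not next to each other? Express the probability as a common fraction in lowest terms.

There are 13! = 6227020800 arrangements.
Arrangements with the red book and the green book adjacent: 2·12! = 958003200.
So not adjacent: 6227020800 − 958003200 = 5269017600, probability 5269017600/6227020800 = 11/13.

11/13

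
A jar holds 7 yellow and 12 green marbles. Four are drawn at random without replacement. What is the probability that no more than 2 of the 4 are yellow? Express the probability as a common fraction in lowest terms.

3421/3876

Total selections: C(19,4) = 3876.
Count the complement (more than 2 yellow): C(7,3)·C(12,1) + C(7,4)·C(12,0) = 420 + 35 = 455.
Probability = 1 − 455/3876 = 3421/3876.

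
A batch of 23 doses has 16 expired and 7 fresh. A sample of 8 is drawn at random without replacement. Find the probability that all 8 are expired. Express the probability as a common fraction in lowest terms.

There are C(23,8) = 490314 possible selections.
Selections with all expired: C(16,8) = 12870.
Probability = 12870/490314 = 195/7429.

195/7429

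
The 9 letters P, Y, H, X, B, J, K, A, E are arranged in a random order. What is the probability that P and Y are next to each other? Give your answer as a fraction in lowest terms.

2/9

There are 9! = 362880 arrangements.
Treat P and Y as a block: 8! arrangements of the blocks × 2 orders within the block = 2·40320 = 80640.
Probability = 80640/362880 = 2/9.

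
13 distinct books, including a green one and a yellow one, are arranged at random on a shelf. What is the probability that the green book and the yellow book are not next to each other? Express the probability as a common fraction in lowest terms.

11/13

There are 13! = 6227020800 arrangements.
Arrangements with the green book and the yellow book adjacent: 2·12! = 958003200.
So not adjacent: 6227020800 − 958003200 = 5269017600, probability 5269017600/6227020800 = 11/13.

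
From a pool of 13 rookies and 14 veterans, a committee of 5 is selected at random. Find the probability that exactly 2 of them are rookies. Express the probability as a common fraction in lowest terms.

There are C(27,5) = 80730 ways to choose 5 from 27.
Selections with exactly 2 rookies: choose 2 of the 13 rookies and 3 of the 14 veterans, C(13,2)·C(14,3) = 78·364 = 28392.
Probability = 28392/80730 = 364/1035.

364/1035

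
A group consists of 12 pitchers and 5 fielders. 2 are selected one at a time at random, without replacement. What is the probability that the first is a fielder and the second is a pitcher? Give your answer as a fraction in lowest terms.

15/68

Multiply the conditional probabilities at each draw: 5/17 · 12/16 = 60/272 = 15/68.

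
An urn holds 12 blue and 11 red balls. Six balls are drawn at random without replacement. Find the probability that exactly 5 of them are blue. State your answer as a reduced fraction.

264/3059

The sample space is all 6-subsets of the 23: C(23,6) = 100947.
Selections with exactly 5 blue: choose 5 of the 12 blue and 1 of the 11 red, C(12,5)·C(11,1) = 792·11 = 8712.
Probability = 8712/100947 = 264/3059.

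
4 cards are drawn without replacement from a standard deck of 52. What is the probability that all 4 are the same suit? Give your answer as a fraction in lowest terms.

There are C(52,4) = 270725 possible 4-card hands.
Hands of one suit: 4 suits × C(13,4) = 4·715 = 2860.
Probability = 2860/270725 = 44/4165.

44/4165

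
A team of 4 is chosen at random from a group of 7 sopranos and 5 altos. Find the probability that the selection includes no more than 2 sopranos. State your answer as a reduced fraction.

There are C(12,4) = 495 ways to choose the 4.
Count the complement (more than 2 sopranos): C(7,3)·C(5,1) + C(7,4)·C(5,0) = 175 + 35 = 210.
Probability = 1 − 210/495 = 285/495 = 19/33.

19/33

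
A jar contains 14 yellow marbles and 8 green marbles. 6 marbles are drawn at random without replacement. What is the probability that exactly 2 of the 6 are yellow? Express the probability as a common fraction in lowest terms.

910/10659

Total number of selections: C(22,6) = 74613.
Selections with exactly 2 yellow: choose 2 of the 14 yellow and 4 of the 8 green, C(14,2)·C(8,4) = 91·70 = 6370.
Probability = 6370/74613 = 910/10659.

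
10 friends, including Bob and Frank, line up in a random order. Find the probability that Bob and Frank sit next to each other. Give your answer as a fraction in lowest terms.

1/5

There are 10! = 3628800 arrangements.
Treat Bob and Frank as a block: 9! arrangements of the blocks × 2 orders within the block = 2·362880 = 725760.
Probability = 725760/3628800 = 1/5.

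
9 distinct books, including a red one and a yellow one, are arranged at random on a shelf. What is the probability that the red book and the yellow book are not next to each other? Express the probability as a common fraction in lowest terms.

There are 9! = 362880 arrangements.
Arrangements with the red book and the yellow book adjacent: 2·8! = 80640.
So not adjacent: 362880 − 80640 = 282240, probability 282240/362880 = 7/9.

7/9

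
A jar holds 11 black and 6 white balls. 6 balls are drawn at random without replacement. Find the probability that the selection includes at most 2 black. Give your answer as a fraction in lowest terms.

223/3094

There are C(17,6) = 12376 ways to choose the 6.
Favorable selections (at most 2 black): C(11,0)·C(6,6) + C(11,1)·C(6,5) + C(11,2)·C(6,4) = 1 + 66 + 825 = 892.
Probability = 892/12376 = 223/3094.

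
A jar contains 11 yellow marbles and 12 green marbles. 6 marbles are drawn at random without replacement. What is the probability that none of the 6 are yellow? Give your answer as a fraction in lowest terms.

4/437

There are C(23,6) = 100947 possible selections.
Selections with no yellow (all green): C(12,6) = 924.
Probability = 924/100947 = 4/437.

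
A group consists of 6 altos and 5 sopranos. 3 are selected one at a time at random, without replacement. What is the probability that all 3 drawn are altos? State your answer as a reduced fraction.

4/33

Multiply the conditional probabilities at each draw: 6/11 · 5/10 · 4/9 = 120/990 = 4/33.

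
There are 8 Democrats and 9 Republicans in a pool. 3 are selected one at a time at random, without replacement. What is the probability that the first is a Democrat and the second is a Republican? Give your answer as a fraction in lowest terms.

Multiply the conditional probabilities at each draw: 8/17 · 9/16 = 72/272 = 9/34.

9/34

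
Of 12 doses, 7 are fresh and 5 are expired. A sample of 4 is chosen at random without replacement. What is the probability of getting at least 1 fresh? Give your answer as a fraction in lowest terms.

There are C(12,4) = 495 ways to choose the 4.
Favorable selections (at least 1 fresh): C(7,1)·C(5,3) + C(7,2)·C(5,2) + C(7,3)·C(5,1) + C(7,4)·C(5,0) = 70 + 210 + 175 + 35 = 490.
Probability = 490/495 = 98/99.

98/99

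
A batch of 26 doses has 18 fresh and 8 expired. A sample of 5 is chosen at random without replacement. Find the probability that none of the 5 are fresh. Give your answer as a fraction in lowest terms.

14/16445

There are C(26,5) = 65780 possible selections.
Selections with no fresh (all expired): C(8,5) = 56.
Probability = 56/65780 = 14/16445.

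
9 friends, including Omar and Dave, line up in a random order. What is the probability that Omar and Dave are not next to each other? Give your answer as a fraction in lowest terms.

There are 9! = 362880 arrangements.
Arrangements with Omar and Dave adjacent: 2·8! = 80640.
So not adjacent: 362880 − 80640 = 282240, probability 282240/362880 = 7/9.

7/9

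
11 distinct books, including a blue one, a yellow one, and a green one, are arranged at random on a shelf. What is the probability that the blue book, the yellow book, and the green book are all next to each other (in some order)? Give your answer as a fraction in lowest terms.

There are 11! = 39916800 arrangements.
Treat the three as one block: 9! placements × 3! orders within the block = 362880·6 = 2177280.
Probability = 2177280/39916800 = 3/55.

3/55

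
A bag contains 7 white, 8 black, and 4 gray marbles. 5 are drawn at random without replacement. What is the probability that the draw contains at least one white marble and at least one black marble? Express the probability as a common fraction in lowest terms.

There are C(19,5) = 11628 possible draws.
By inclusion-exclusion on the complements, draws missing all white or all black: C(12,5) + C(11,5) − C(4,5) = 792 + 462 − 0 = 1254.
So draws with at least one of each: 11628 − 1254 = 10374, probability 10374/11628 = 91/102.

91/102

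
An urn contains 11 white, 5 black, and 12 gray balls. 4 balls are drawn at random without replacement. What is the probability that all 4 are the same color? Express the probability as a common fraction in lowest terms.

166/4095

There are C(28,4) = 20475 ways to draw 4 balls.
All same color: C(11,4) + C(5,4) + C(12,4) = 330 + 5 + 495 = 830.
Probability = 830/20475 = 166/4095.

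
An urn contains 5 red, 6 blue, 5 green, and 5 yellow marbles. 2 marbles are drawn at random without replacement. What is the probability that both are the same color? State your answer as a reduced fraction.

3/14

There are C(21,2) = 210 ways to draw 2 marbles.
All same color: C(5,2) + C(6,2) + C(5,2) + C(5,2) = 10 + 15 + 10 + 10 = 45.
Probability = 45/210 = 3/14.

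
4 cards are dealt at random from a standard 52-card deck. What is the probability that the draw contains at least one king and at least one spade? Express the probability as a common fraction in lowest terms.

52799/270725

There are C(52,4) = 270725 possible draws.
By inclusion-exclusion on the complements, draws missing all kings or all spades: C(48,4) + C(39,4) − C(36,4) = 194580 + 82251 − 58905 = 217926.
So draws with at least one of each: 270725 − 217926 = 52799, probability 52799/270725.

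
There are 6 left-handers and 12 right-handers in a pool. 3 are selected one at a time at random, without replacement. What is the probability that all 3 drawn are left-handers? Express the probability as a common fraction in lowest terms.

5/204

Multiply the conditional probabilities at each draw: 6/18 · 5/17 · 4/16 = 120/4896 = 5/204.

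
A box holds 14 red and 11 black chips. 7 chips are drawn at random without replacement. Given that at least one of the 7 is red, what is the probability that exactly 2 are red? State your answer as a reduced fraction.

1911/21835

Work in counts. Selections with at least one red: C(25,7) − C(11,7) = 480700 − 330 = 480370.
Of those, selections where exactly 2 are red: C(14,2)·C(11,5) = 91·462 = 42042.
Conditional probability = 42042/480370 = 1911/21835.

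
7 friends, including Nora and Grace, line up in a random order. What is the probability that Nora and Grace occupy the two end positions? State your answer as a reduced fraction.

There are 7! = 5040 arrangements.
Place Nora and Grace at the ends in 2 ways, arrange the remaining 5 in 5! = 120 ways: 2·120 = 240.
Probability = 240/5040 = 1/21.

1/21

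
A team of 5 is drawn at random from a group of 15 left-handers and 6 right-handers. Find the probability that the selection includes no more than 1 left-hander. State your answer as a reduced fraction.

There are C(21,5) = 20349 ways to choose the 5.
Favorable selections (no more than 1 left-hander): C(15,0)·C(6,5) + C(15,1)·C(6,4) = 6 + 225 = 231.
Probability = 231/20349 = 11/969.

11/969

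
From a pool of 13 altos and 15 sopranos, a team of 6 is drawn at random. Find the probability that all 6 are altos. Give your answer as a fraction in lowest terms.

11/2415

There are C(28,6) = 376740 possible selections.
Selections with all altos: C(13,6) = 1716.
Probability = 1716/376740 = 11/2415.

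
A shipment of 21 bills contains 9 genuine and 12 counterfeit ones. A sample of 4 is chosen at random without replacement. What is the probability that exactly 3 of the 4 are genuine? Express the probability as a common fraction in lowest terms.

16/95

There are C(21,4) = 5985 ways to choose 4 from 21.
Selections with exactly 3 genuine: choose 3 of the 9 genuine and 1 of the 12 counterfeit, C(9,3)·C(12,1) = 84·12 = 1008.
Probability = 1008/5985 = 16/95.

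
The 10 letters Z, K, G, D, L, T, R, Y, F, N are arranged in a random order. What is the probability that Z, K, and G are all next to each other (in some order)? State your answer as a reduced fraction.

1/15

There are 10! = 3628800 arrangements.
Treat the three as one block: 8! placements × 3! orders within the block = 40320·6 = 241920.
Probability = 241920/3628800 = 1/15.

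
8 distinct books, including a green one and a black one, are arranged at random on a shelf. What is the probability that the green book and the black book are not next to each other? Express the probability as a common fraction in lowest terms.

3/4

There are 8! = 40320 arrangements.
Arrangements with the green book and the black book adjacent: 2·7! = 10080.
So not adjacent: 40320 − 10080 = 30240, probability 30240/40320 = 3/4.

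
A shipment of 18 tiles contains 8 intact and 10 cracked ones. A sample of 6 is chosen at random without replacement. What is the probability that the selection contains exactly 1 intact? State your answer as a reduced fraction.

24/221

There are C(18,6) = 18564 ways to choose 6 from 18.
Selections with exactly 1 intact: choose 1 of the 8 intact and 5 of the 10 cracked, C(8,1)·C(10,5) = 8·252 = 2016.
Probability = 2016/18564 = 24/221.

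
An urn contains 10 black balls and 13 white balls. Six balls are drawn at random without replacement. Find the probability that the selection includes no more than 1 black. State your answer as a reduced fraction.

442/3059

Total selections: C(23,6) = 100947.
Favorable selections (no more than 1 black): C(10,0)·C(13,6) + C(10,1)·C(13,5) = 1716 + 12870 = 14586.
Probability = 14586/100947 = 442/3059.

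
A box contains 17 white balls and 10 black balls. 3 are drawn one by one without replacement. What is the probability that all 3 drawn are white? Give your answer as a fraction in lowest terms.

136/585

Multiply the conditional probabilities at each draw: 17/27 · 16/26 · 15/25 = 4080/17550 = 136/585.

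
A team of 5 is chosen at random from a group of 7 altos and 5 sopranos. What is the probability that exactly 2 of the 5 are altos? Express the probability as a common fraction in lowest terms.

The sample space is all 5-subsets of the 12: C(12,5) = 792.
Selections with exactly 2 altos: choose 2 of the 7 altos and 3 of the 5 sopranos, C(7,2)·C(5,3) = 21·10 = 210.
Probability = 210/792 = 35/132.

35/132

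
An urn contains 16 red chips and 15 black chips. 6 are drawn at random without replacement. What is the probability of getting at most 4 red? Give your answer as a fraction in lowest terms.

Total selections: C(31,6) = 736281.
Count the complement (more than 4 red): C(16,5)·C(15,1) + C(16,6)·C(15,0) = 65520 + 8008 = 73528.
Probability = 1 − 73528/736281 = 662753/736281 = 7283/8091.

7283/8091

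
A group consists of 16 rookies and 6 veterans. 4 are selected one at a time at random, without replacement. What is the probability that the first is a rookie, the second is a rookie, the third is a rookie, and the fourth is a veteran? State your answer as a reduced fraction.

24/209

Multiply the conditional probabilities at each draw: 16/22 · 15/21 · 14/20 · 6/19 = 20160/175560 = 24/209.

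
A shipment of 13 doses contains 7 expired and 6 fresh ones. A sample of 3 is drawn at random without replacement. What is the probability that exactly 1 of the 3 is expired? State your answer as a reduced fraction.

105/286

Total number of selections: C(13,3) = 286.
Selections with exactly 1 expired: choose 1 of the 7 expired and 2 of the 6 fresh, C(7,1)·C(6,2) = 7·15 = 105.
Probability = 105/286.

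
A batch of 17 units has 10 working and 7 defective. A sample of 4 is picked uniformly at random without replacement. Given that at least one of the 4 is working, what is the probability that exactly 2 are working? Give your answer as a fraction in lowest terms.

Work in counts. Selections with at least one working: C(17,4) − C(7,4) = 2380 − 35 = 2345.
Of those, selections where exactly 2 are working: C(10,2)·C(7,2) = 45·21 = 945.
Conditional probability = 945/2345 = 27/67.

27/67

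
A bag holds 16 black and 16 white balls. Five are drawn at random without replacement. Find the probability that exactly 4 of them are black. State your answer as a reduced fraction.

The sample space is all 5-subsets of the 32: C(32,5) = 201376.
Selections with exactly 4 black: choose 4 of the 16 black and 1 of the 16 white, C(16,4)·C(16,1) = 1820·16 = 29120.
Probability = 29120/201376 = 130/899.

130/899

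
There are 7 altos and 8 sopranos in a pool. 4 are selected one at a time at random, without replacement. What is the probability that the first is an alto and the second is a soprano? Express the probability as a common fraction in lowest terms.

4/15

Multiply the conditional probabilities at each draw: 7/15 · 8/14 = 56/210 = 4/15.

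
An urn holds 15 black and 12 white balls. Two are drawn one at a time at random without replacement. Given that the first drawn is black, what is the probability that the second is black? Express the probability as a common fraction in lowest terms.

7/13

After removing one black, 26 remain: 14 black and 12 white.
So the probability the next is black is 14/26 = 7/13.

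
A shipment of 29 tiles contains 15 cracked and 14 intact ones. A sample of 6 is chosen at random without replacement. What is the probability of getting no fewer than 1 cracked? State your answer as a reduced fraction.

There are C(29,6) = 475020 ways to choose the 6.
Favorable selections (no fewer than 1 cracked): C(15,1)·C(14,5) + C(15,2)·C(14,4) + C(15,3)·C(14,3) + C(15,4)·C(14,2) + C(15,5)·C(14,1) + C(15,6)·C(14,0) = 30030 + 105105 + 165620 + 124215 + 42042 + 5005 = 472017.
Probability = 472017/475020 = 1729/1740.

1729/1740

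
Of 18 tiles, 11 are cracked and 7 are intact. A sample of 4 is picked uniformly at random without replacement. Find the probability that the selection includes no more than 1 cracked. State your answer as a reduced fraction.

There are C(18,4) = 3060 ways to choose the 4.
Favorable selections (no more than 1 cracked): C(11,0)·C(7,4) + C(11,1)·C(7,3) = 35 + 385 = 420.
Probability = 420/3060 = 7/51.

7/51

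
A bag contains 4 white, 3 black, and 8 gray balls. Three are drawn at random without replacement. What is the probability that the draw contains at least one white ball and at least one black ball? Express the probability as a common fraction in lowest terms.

18/65

There are C(15,3) = 455 possible draws.
By inclusion-exclusion on the complements, draws missing all white or all black: C(11,3) + C(12,3) − C(8,3) = 165 + 220 − 56 = 329.
So draws with at least one of each: 455 − 329 = 126, probability 126/455 = 18/65.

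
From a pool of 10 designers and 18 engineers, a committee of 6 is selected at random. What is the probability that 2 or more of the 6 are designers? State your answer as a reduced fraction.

3244/4485

There are C(28,6) = 376740 ways to choose the 6.
Count the complement (fewer than 2 designers): C(10,0)·C(18,6) + C(10,1)·C(18,5) = 18564 + 85680 = 104244.
Probability = 1 − 104244/376740 = 272496/376740 = 3244/4485.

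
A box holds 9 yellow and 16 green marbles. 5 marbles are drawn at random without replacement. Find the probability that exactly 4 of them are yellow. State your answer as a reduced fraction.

Total number of selections: C(25,5) = 53130.
Selections with exactly 4 yellow: choose 4 of the 9 yellow and 1 of the 16 green, C(9,4)·C(16,1) = 126·16 = 2016.
Probability = 2016/53130 = 48/1265.

48/1265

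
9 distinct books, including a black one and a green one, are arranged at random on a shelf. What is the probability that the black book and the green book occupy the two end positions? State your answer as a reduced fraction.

There are 9! = 362880 arrangements.
Place the black book and the green book at the ends in 2 ways, arrange the remaining 7 in 7! = 5040 ways: 2·5040 = 10080.
Probability = 10080/362880 = 1/36.

1/36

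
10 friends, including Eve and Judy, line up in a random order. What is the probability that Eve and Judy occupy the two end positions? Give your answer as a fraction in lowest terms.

There are 10! = 3628800 arrangements.
Place Eve and Judy at the ends in 2 ways, arrange the remaining 8 in 8! = 40320 ways: 2·40320 = 80640.
Probability = 80640/3628800 = 1/45.

1/45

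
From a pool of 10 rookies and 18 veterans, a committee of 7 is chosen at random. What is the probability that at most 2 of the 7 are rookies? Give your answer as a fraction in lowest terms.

Total selections: C(28,7) = 1184040.
Favorable selections (at most 2 rookies): C(10,0)·C(18,7) + C(10,1)·C(18,6) + C(10,2)·C(18,5) = 31824 + 185640 + 385560 = 603024.
Probability = 603024/1184040 = 25126/49335.

25126/49335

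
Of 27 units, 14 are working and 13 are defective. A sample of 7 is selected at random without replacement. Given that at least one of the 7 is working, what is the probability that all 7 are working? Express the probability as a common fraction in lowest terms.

4/1033

Work in counts. Selections with at least one working: C(27,7) − C(13,7) = 888030 − 1716 = 886314.
Of those, selections where all 7 are working: C(14,7) = 3432.
Conditional probability = 3432/886314 = 4/1033.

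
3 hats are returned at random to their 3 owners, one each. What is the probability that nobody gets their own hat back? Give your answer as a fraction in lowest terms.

1/3

There are 3! = 6 assignments.
By inclusion-exclusion, assignments with no fixed points: C(3,0)·3! − C(3,1)·2! + C(3,2)·1! − C(3,3)·0! = 2.
Probability = 2/6 = 1/3.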